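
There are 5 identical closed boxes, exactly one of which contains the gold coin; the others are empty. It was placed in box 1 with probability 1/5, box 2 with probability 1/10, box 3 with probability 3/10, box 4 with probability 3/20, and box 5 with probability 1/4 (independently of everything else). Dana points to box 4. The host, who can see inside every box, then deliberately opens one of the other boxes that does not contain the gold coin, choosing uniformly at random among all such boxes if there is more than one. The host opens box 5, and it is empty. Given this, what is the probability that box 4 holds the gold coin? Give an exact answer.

3/19

Apply Bayes' rule, conditioning on where the gold coin actually is.
If it is in box 1 (prior 1/5): the host has 3 equally likely choices, so probability 1/3; weight (1/5)·(1/3) = 1/15.
If it is in box 2 (prior 1/10): the host has 3 equally likely choices, so probability 1/3; weight (1/10)·(1/3) = 1/30.
If it is in box 3 (prior 3/10): the host has 3 equally likely choices, so probability 1/3; weight (3/10)·(1/3) = 1/10.
If it is in box 4 (prior 3/20): the host has 4 equally likely choices, so probability 1/4; weight (3/20)·(1/4) = 3/80.
If it is in box 5 (prior 1/4): the host opened box 5, so this case is ruled out; weight (1/4)·0 = 0.
The weights sum to 19/80.
So P(the gold coin in box 4 | the host opened box 5) = (3/80) / (19/80) = 3/19.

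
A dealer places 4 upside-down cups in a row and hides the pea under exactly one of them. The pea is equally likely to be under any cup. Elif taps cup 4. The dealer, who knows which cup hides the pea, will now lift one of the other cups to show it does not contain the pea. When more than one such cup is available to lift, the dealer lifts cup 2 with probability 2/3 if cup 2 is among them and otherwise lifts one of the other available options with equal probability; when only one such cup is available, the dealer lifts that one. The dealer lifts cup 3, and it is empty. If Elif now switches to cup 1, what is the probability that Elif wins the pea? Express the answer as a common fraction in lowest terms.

Consider each possible location of the pea in turn.
If it is under cup 1 (prior 1/4): cup 2 is available but not opened, probability 1/3; weight (1/4)·(1/3) = 1/12.
If it is under cup 2 (prior 1/4): cup 2 holds the prize so is unavailable; the dealer chooses uniformly among the 2 others, probability 1/2; weight (1/4)·(1/2) = 1/8.
If it is under cup 3 (prior 1/4): the dealer opened cup 3, so this case is ruled out; weight (1/4)·0 = 0.
If it is under cup 4 (prior 1/4): cup 2 is available but not opened; cup 3 gets probability (1 − 2/3)/2 = 1/6; weight (1/4)·(1/6) = 1/24.
The weights sum to 1/4.
So P(the pea under cup 1 | the dealer opened cup 3) = (1/12) / (1/4) = 1/3.

1/3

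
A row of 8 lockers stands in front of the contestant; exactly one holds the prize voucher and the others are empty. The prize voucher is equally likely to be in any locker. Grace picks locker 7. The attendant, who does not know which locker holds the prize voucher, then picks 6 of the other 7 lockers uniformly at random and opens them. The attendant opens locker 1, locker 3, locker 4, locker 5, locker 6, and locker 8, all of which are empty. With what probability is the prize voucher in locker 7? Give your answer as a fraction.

Because the attendant chose which lockers to open without knowing where the prize voucher is, the choice is independent of the prize location. Learning that none of the 6 opened lockers holds the prize voucher simply rules out those 6 locations and leaves the remaining 2 lockers still equally likely by symmetry.
So P(the prize voucher in locker 7) = 1/2.

1/2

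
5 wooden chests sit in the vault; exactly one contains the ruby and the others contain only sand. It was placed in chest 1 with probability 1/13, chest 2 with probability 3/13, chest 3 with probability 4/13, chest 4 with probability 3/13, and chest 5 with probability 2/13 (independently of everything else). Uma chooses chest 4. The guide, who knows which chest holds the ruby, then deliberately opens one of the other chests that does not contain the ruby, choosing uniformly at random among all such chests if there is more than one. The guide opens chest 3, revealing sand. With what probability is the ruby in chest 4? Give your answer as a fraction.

Condition on the true location of the ruby.
If it is in chest 1 (prior 1/13): the guide has 3 equally likely choices, so probability 1/3; weight (1/13)·(1/3) = 1/39.
If it is in chest 2 (prior 3/13): the guide has 3 equally likely choices, so probability 1/3; weight (3/13)·(1/3) = 1/13.
If it is in chest 3 (prior 4/13): the guide opened chest 3, so this case is ruled out; weight (4/13)·0 = 0.
If it is in chest 4 (prior 3/13): the guide has 4 equally likely choices, so probability 1/4; weight (3/13)·(1/4) = 3/52.
If it is in chest 5 (prior 2/13): the guide has 3 equally likely choices, so probability 1/3; weight (2/13)·(1/3) = 2/39.
The weights sum to 11/52.
So P(the ruby in chest 4 | the guide opened chest 3) = (3/52) / (11/52) = 3/11.

3/11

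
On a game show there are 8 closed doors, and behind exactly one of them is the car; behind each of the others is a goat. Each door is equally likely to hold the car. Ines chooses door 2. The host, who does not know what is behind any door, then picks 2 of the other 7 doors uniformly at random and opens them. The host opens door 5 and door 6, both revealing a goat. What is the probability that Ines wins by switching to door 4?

Condition on the true location of the car.
If it is behind any of doors 1, 2, 3, 4, 7, and 8 (prior 1/8 each): the host picks exactly this set with probability 1/21 regardless, and none is the prize; weight (1/8)·(1/21) = 1/168 each.
If it is behind either of doors 5 and 6 (prior 1/8 each): that door was opened and seen not to hold the prize — ruled out; weight (1/8)·0 = 0 each.
The weights sum to 1/28.
So P(the car behind door 4 | the host opened door 5 and door 6) = (1/168) / (1/28) = 1/6.

1/6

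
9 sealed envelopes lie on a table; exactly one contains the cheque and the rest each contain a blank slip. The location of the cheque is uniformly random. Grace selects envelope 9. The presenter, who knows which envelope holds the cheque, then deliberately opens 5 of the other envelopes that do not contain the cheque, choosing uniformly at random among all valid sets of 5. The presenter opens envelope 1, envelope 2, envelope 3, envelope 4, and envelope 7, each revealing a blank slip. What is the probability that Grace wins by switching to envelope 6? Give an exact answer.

Apply Bayes' rule, conditioning on where the cheque actually is.
If it is in any of envelopes 1, 2, 3, 4, and 7 (prior 1/9 each): that envelope was opened and seen not to hold the prize — ruled out; weight (1/9)·0 = 0 each.
If it is in any of envelopes 5, 6, and 8 (prior 1/9 each): the presenter has 21 equally likely choices, so probability 1/21; weight (1/9)·(1/21) = 1/189 each.
If it is in envelope 9 (prior 1/9): the presenter has 56 equally likely choices, so probability 1/56; weight (1/9)·(1/56) = 1/504.
The weights sum to 1/56.
So P(the cheque in envelope 6 | the presenter opened envelope 1, envelope 2, envelope 3, envelope 4, and envelope 7) = (1/189) / (1/56) = 8/27.

8/27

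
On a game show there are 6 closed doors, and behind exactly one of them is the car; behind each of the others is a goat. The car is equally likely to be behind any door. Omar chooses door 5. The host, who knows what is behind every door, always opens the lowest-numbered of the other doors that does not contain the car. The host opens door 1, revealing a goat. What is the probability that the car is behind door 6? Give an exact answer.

Consider each possible location of the car in turn.
If it is behind door 1 (prior 1/6): the host opened door 1, so this case is ruled out; weight (1/6)·0 = 0.
If it is behind any of doors 2, 3, 4, 5, and 6 (prior 1/6 each): door 1 is the lowest-numbered option available, probability 1; weight (1/6)·1 = 1/6 each.
The weights sum to 5/6.
So P(the car behind door 6 | the host opened door 1) = (1/6) / (5/6) = 1/5.

1/5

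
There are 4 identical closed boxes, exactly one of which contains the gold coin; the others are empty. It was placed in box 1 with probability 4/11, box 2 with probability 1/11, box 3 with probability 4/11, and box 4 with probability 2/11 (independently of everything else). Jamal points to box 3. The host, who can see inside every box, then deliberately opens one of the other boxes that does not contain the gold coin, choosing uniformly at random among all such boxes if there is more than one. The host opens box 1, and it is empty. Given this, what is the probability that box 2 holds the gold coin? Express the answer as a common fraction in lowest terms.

Apply Bayes' rule, conditioning on where the gold coin actually is.
If it is in box 1 (prior 4/11): the host opened box 1, so this case is ruled out; weight (4/11)·0 = 0.
If it is in box 2 (prior 1/11): the host has 2 equally likely choices, so probability 1/2; weight (1/11)·(1/2) = 1/22.
If it is in box 3 (prior 4/11): the host has 3 equally likely choices, so probability 1/3; weight (4/11)·(1/3) = 4/33.
If it is in box 4 (prior 2/11): the host has 2 equally likely choices, so probability 1/2; weight (2/11)·(1/2) = 1/11.
The weights sum to 17/66.
So P(the gold coin in box 2 | the host opened box 1) = (1/22) / (17/66) = 3/17.

3/17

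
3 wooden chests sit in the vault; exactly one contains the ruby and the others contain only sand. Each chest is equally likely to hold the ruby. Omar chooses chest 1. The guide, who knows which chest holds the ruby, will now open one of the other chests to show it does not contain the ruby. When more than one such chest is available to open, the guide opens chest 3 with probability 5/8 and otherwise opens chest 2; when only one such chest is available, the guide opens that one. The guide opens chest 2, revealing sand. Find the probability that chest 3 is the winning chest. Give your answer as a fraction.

8/11

Consider each possible location of the ruby in turn.
If it is in chest 1 (prior 1/3): chest 3 is available but not opened, probability 3/8; weight (1/3)·(3/8) = 1/8.
If it is in chest 2 (prior 1/3): the guide opened chest 2, so this case is ruled out; weight (1/3)·0 = 0.
If it is in chest 3 (prior 1/3): only chest 2 is available, probability 1; weight (1/3)·1 = 1/3.
The weights sum to 11/24.
So P(the ruby in chest 3 | the guide opened chest 2) = (1/3) / (11/24) = 8/11.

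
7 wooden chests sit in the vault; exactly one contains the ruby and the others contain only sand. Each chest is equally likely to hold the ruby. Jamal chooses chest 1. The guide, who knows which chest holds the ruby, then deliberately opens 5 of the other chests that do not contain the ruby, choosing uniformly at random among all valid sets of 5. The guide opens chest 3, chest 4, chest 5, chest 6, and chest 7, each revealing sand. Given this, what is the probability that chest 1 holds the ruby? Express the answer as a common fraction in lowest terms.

1/7

Condition on the true location of the ruby.
If it is in chest 1 (prior 1/7): the guide has 6 equally likely choices, so probability 1/6; weight (1/7)·(1/6) = 1/42.
If it is in chest 2 (prior 1/7): the guide has no choice, probability 1; weight (1/7)·1 = 1/7.
If it is in any of chests 3, 4, 5, 6, and 7 (prior 1/7 each): that chest was opened and seen not to hold the prize — ruled out; weight (1/7)·0 = 0 each.
The weights sum to 1/6.
So P(the ruby in chest 1 | the guide opened chest 3, chest 4, chest 5, chest 6, and chest 7) = (1/42) / (1/6) = 1/7.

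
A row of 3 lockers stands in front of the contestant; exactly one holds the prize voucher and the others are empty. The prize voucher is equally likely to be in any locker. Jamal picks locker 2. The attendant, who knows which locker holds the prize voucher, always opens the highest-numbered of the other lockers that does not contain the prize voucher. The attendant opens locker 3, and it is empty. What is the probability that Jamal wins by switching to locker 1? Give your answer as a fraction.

Consider each possible location of the prize voucher in turn.
If it is in either of lockers 1 and 2 (prior 1/3 each): locker 3 is the highest-numbered option available, probability 1; weight (1/3)·1 = 1/3 each.
If it is in locker 3 (prior 1/3): the attendant opened locker 3, so this case is ruled out; weight (1/3)·0 = 0.
The weights sum to 2/3.
So P(the prize voucher in locker 1 | the attendant opened locker 3) = (1/3) / (2/3) = 1/2.

1/2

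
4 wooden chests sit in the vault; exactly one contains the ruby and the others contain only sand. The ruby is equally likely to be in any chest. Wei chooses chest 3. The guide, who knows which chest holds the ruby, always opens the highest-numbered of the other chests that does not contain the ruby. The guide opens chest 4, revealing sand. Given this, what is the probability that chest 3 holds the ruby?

Consider each possible location of the ruby in turn.
If it is in any of chests 1, 2, and 3 (prior 1/4 each): chest 4 is the highest-numbered option available, probability 1; weight (1/4)·1 = 1/4 each.
If it is in chest 4 (prior 1/4): the guide opened chest 4, so this case is ruled out; weight (1/4)·0 = 0.
The weights sum to 3/4.
So P(the ruby in chest 3 | the guide opened chest 4) = (1/4) / (3/4) = 1/3.

1/3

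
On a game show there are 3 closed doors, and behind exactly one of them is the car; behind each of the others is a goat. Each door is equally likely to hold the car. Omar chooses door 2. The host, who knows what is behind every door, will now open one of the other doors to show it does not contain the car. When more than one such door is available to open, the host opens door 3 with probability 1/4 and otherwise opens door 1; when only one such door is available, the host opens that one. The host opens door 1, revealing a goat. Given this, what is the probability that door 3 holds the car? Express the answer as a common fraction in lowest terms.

Consider each possible location of the car in turn.
If it is behind door 1 (prior 1/3): the host opened door 1, so this case is ruled out; weight (1/3)·0 = 0.
If it is behind door 2 (prior 1/3): door 3 is available but not opened, probability 3/4; weight (1/3)·(3/4) = 1/4.
If it is behind door 3 (prior 1/3): only door 1 is available, probability 1; weight (1/3)·1 = 1/3.
The weights sum to 7/12.
So P(the car behind door 3 | the host opened door 1) = (1/3) / (7/12) = 4/7.

4/7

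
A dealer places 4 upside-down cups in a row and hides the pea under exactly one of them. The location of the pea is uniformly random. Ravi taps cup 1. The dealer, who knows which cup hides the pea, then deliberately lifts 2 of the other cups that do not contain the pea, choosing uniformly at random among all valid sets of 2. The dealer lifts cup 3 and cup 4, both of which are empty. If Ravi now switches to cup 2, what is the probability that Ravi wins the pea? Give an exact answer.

Apply Bayes' rule, conditioning on where the pea actually is.
If it is under cup 1 (prior 1/4): the dealer has 3 equally likely choices, so probability 1/3; weight (1/4)·(1/3) = 1/12.
If it is under cup 2 (prior 1/4): the dealer has no choice, probability 1; weight (1/4)·1 = 1/4.
If it is under either of cups 3 and 4 (prior 1/4 each): that cup was opened and seen not to hold the prize — ruled out; weight (1/4)·0 = 0 each.
The weights sum to 1/3.
So P(the pea under cup 2 | the dealer opened cup 3 and cup 4) = (1/4) / (1/3) = 3/4.

3/4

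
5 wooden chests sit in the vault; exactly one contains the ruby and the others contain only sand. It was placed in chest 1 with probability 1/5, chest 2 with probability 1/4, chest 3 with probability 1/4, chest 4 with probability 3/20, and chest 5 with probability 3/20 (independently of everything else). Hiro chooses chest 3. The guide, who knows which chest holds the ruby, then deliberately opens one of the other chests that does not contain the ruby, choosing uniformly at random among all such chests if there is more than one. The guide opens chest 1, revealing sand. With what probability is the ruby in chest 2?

20/59

Apply Bayes' rule, conditioning on where the ruby actually is.
If it is in chest 1 (prior 1/5): the guide opened chest 1, so this case is ruled out; weight (1/5)·0 = 0.
If it is in chest 2 (prior 1/4): the guide has 3 equally likely choices, so probability 1/3; weight (1/4)·(1/3) = 1/12.
If it is in chest 3 (prior 1/4): the guide has 4 equally likely choices, so probability 1/4; weight (1/4)·(1/4) = 1/16.
If it is in either of chests 4 and 5 (prior 3/20 each): the guide has 3 equally likely choices, so probability 1/3; weight (3/20)·(1/3) = 1/20 each.
The weights sum to 59/240.
So P(the ruby in chest 2 | the guide opened chest 1) = (1/12) / (59/240) = 20/59.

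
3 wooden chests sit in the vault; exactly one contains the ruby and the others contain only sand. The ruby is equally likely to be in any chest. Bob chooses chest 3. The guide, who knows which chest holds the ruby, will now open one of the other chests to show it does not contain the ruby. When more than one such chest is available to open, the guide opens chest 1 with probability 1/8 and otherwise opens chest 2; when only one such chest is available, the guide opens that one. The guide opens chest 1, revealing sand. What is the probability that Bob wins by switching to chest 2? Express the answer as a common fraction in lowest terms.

Condition on the true location of the ruby.
If it is in chest 1 (prior 1/3): the guide opened chest 1, so this case is ruled out; weight (1/3)·0 = 0.
If it is in chest 2 (prior 1/3): only chest 1 is available, probability 1; weight (1/3)·1 = 1/3.
If it is in chest 3 (prior 1/3): chest 1 is available, opened with probability 1/8; weight (1/3)·(1/8) = 1/24.
The weights sum to 3/8.
So P(the ruby in chest 2 | the guide opened chest 1) = (1/3) / (3/8) = 8/9.

8/9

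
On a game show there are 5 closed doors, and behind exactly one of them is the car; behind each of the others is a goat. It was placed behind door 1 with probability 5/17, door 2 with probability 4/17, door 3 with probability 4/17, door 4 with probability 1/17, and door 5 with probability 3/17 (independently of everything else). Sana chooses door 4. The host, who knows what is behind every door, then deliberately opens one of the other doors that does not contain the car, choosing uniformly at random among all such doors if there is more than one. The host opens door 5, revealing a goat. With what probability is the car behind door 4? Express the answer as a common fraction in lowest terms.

3/55

Apply Bayes' rule, conditioning on where the car actually is.
If it is behind door 1 (prior 5/17): the host has 3 equally likely choices, so probability 1/3; weight (5/17)·(1/3) = 5/51.
If it is behind either of doors 2 and 3 (prior 4/17 each): the host has 3 equally likely choices, so probability 1/3; weight (4/17)·(1/3) = 4/51 each.
If it is behind door 4 (prior 1/17): the host has 4 equally likely choices, so probability 1/4; weight (1/17)·(1/4) = 1/68.
If it is behind door 5 (prior 3/17): the host opened door 5, so this case is ruled out; weight (3/17)·0 = 0.
The weights sum to 55/204.
So P(the car behind door 4 | the host opened door 5) = (1/68) / (55/204) = 3/55.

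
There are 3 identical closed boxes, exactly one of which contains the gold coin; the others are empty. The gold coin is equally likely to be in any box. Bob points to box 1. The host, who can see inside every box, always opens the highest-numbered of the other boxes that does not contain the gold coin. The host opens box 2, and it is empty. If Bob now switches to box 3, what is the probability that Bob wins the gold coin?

1

Apply Bayes' rule, conditioning on where the gold coin actually is.
If it is in box 1 (prior 1/3): the host would have opened box 3 instead, probability 0; weight (1/3)·0 = 0.
If it is in box 2 (prior 1/3): the host opened box 2, so this case is ruled out; weight (1/3)·0 = 0.
If it is in box 3 (prior 1/3): box 2 is the highest-numbered option available, probability 1; weight (1/3)·1 = 1/3.
The weights sum to 1/3.
So P(the gold coin in box 3 | the host opened box 2) = (1/3) / (1/3) = 1.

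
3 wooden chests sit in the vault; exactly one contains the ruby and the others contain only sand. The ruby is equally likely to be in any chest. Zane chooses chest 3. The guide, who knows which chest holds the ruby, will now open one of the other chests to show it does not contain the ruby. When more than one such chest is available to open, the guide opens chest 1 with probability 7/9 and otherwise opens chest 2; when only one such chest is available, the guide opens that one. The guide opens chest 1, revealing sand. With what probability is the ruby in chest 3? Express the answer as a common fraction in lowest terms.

Apply Bayes' rule, conditioning on where the ruby actually is.
If it is in chest 1 (prior 1/3): the guide opened chest 1, so this case is ruled out; weight (1/3)·0 = 0.
If it is in chest 2 (prior 1/3): only chest 1 is available, probability 1; weight (1/3)·1 = 1/3.
If it is in chest 3 (prior 1/3): chest 1 is available, opened with probability 7/9; weight (1/3)·(7/9) = 7/27.
The weights sum to 16/27.
So P(the ruby in chest 3 | the guide opened chest 1) = (7/27) / (16/27) = 7/16.

7/16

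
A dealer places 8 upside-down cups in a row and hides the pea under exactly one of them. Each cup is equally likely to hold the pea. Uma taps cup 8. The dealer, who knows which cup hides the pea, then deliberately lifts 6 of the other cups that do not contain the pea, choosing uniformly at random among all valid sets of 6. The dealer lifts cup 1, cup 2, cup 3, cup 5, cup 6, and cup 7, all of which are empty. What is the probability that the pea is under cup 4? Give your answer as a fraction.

7/8

Apply Bayes' rule, conditioning on where the pea actually is.
If it is under any of cups 1, 2, 3, 5, 6, and 7 (prior 1/8 each): that cup was opened and seen not to hold the prize — ruled out; weight (1/8)·0 = 0 each.
If it is under cup 4 (prior 1/8): the dealer has no choice, probability 1; weight (1/8)·1 = 1/8.
If it is under cup 8 (prior 1/8): the dealer has 7 equally likely choices, so probability 1/7; weight (1/8)·(1/7) = 1/56.
The weights sum to 1/7.
So P(the pea under cup 4 | the dealer opened cup 1, cup 2, cup 3, cup 5, cup 6, and cup 7) = (1/8) / (1/7) = 7/8.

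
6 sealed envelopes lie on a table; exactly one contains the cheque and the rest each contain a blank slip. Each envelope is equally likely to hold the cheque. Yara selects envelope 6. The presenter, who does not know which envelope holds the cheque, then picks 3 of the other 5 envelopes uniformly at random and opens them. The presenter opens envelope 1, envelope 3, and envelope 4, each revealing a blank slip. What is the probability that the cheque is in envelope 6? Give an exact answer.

1/3

Condition on the true location of the cheque.
If it is in any of envelopes 1, 3, and 4 (prior 1/6 each): that envelope was opened and seen not to hold the prize — ruled out; weight (1/6)·0 = 0 each.
If it is in any of envelopes 2, 5, and 6 (prior 1/6 each): the presenter picks exactly this set with probability 1/10 regardless, and none is the prize; weight (1/6)·(1/10) = 1/60 each.
The weights sum to 1/20.
So P(the cheque in envelope 6 | the presenter opened envelope 1, envelope 3, and envelope 4) = (1/60) / (1/20) = 1/3.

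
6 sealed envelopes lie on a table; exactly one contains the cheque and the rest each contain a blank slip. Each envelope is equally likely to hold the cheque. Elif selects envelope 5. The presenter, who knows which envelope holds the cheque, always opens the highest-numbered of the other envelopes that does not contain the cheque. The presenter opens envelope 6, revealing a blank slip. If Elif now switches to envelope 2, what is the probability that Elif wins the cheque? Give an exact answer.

1/5

Condition on the true location of the cheque.
If it is in any of envelopes 1, 2, 3, 4, and 5 (prior 1/6 each): envelope 6 is the highest-numbered option available, probability 1; weight (1/6)·1 = 1/6 each.
If it is in envelope 6 (prior 1/6): the presenter opened envelope 6, so this case is ruled out; weight (1/6)·0 = 0.
The weights sum to 5/6.
So P(the cheque in envelope 2 | the presenter opened envelope 6) = (1/6) / (5/6) = 1/5.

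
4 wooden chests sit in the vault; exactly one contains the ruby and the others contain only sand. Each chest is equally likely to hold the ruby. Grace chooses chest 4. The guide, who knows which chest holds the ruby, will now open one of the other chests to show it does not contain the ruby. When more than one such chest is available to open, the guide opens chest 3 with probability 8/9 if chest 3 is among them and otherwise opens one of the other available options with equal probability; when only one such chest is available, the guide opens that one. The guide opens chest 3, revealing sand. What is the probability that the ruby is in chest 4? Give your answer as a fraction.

Condition on the true location of the ruby.
If it is in any of chests 1, 2, and 4 (prior 1/4 each): chest 3 is available, opened with probability 8/9; weight (1/4)·(8/9) = 2/9 each.
If it is in chest 3 (prior 1/4): the guide opened chest 3, so this case is ruled out; weight (1/4)·0 = 0.
The weights sum to 2/3.
So P(the ruby in chest 4 | the guide opened chest 3) = (2/9) / (2/3) = 1/3.

1/3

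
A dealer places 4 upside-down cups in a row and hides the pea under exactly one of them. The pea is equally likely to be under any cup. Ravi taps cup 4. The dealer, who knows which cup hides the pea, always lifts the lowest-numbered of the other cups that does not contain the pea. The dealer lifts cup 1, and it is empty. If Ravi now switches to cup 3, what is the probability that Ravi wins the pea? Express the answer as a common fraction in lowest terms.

1/3

Condition on the true location of the pea.
If it is under cup 1 (prior 1/4): the dealer opened cup 1, so this case is ruled out; weight (1/4)·0 = 0.
If it is under any of cups 2, 3, and 4 (prior 1/4 each): cup 1 is the lowest-numbered option available, probability 1; weight (1/4)·1 = 1/4 each.
The weights sum to 3/4.
So P(the pea under cup 3 | the dealer opened cup 1) = (1/4) / (3/4) = 1/3.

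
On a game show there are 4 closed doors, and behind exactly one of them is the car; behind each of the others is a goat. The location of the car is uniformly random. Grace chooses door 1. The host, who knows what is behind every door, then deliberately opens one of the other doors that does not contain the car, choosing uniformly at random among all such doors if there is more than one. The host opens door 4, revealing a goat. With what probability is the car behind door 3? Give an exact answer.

Condition on the true location of the car.
If it is behind door 1 (prior 1/4): the host has 3 equally likely choices, so probability 1/3; weight (1/4)·(1/3) = 1/12.
If it is behind either of doors 2 and 3 (prior 1/4 each): the host has 2 equally likely choices, so probability 1/2; weight (1/4)·(1/2) = 1/8 each.
If it is behind door 4 (prior 1/4): the host opened door 4, so this case is ruled out; weight (1/4)·0 = 0.
The weights sum to 1/3.
So P(the car behind door 3 | the host opened door 4) = (1/8) / (1/3) = 3/8.

3/8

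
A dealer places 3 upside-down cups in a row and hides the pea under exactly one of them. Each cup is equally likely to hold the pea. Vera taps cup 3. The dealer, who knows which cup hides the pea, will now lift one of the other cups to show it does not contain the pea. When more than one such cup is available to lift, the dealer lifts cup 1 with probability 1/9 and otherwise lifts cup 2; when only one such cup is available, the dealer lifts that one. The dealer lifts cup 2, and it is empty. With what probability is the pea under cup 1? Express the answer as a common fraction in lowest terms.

Apply Bayes' rule, conditioning on where the pea actually is.
If it is under cup 1 (prior 1/3): only cup 2 is available, probability 1; weight (1/3)·1 = 1/3.
If it is under cup 2 (prior 1/3): the dealer opened cup 2, so this case is ruled out; weight (1/3)·0 = 0.
If it is under cup 3 (prior 1/3): cup 1 is available but not opened, probability 8/9; weight (1/3)·(8/9) = 8/27.
The weights sum to 17/27.
So P(the pea under cup 1 | the dealer opened cup 2) = (1/3) / (17/27) = 9/17.

9/17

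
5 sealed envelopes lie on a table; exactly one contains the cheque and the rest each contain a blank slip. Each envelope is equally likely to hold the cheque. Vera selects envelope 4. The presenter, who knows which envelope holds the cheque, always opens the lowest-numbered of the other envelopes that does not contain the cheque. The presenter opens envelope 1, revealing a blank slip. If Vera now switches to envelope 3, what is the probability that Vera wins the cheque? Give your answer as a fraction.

Consider each possible location of the cheque in turn.
If it is in envelope 1 (prior 1/5): the presenter opened envelope 1, so this case is ruled out; weight (1/5)·0 = 0.
If it is in any of envelopes 2, 3, 4, and 5 (prior 1/5 each): envelope 1 is the lowest-numbered option available, probability 1; weight (1/5)·1 = 1/5 each.
The weights sum to 4/5.
So P(the cheque in envelope 3 | the presenter opened envelope 1) = (1/5) / (4/5) = 1/4.

1/4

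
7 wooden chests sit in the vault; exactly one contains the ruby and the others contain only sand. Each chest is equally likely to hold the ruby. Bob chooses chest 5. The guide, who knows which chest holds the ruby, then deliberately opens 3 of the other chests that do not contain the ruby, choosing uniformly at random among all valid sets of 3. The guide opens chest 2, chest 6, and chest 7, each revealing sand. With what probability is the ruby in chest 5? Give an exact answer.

Condition on the true location of the ruby.
If it is in any of chests 1, 3, and 4 (prior 1/7 each): the guide has 10 equally likely choices, so probability 1/10; weight (1/7)·(1/10) = 1/70 each.
If it is in any of chests 2, 6, and 7 (prior 1/7 each): that chest was opened and seen not to hold the prize — ruled out; weight (1/7)·0 = 0 each.
If it is in chest 5 (prior 1/7): the guide has 20 equally likely choices, so probability 1/20; weight (1/7)·(1/20) = 1/140.
The weights sum to 1/20.
So P(the ruby in chest 5 | the guide opened chest 2, chest 6, and chest 7) = (1/140) / (1/20) = 1/7.

1/7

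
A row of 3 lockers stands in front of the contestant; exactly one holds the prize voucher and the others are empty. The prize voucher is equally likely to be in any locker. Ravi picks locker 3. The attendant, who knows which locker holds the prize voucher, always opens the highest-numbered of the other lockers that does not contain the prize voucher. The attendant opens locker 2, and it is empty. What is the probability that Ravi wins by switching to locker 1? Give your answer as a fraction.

1/2

Consider each possible location of the prize voucher in turn.
If it is in either of lockers 1 and 3 (prior 1/3 each): locker 2 is the highest-numbered option available, probability 1; weight (1/3)·1 = 1/3 each.
If it is in locker 2 (prior 1/3): the attendant opened locker 2, so this case is ruled out; weight (1/3)·0 = 0.
The weights sum to 2/3.
So P(the prize voucher in locker 1 | the attendant opened locker 2) = (1/3) / (2/3) = 1/2.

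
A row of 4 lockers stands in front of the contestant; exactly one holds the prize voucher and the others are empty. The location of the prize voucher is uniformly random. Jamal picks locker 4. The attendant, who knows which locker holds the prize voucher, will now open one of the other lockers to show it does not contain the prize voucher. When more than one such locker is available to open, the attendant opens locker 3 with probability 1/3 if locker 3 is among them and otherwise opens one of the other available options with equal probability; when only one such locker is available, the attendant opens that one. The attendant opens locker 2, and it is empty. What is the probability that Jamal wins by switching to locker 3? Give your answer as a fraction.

1/3

Consider each possible location of the prize voucher in turn.
If it is in locker 1 (prior 1/4): locker 3 is available but not opened, probability 2/3; weight (1/4)·(2/3) = 1/6.
If it is in locker 2 (prior 1/4): the attendant opened locker 2, so this case is ruled out; weight (1/4)·0 = 0.
If it is in locker 3 (prior 1/4): locker 3 holds the prize so is unavailable; the attendant chooses uniformly among the 2 others, probability 1/2; weight (1/4)·(1/2) = 1/8.
If it is in locker 4 (prior 1/4): locker 3 is available but not opened; locker 2 gets probability (1 − 1/3)/2 = 1/3; weight (1/4)·(1/3) = 1/12.
The weights sum to 3/8.
So P(the prize voucher in locker 3 | the attendant opened locker 2) = (1/8) / (3/8) = 1/3.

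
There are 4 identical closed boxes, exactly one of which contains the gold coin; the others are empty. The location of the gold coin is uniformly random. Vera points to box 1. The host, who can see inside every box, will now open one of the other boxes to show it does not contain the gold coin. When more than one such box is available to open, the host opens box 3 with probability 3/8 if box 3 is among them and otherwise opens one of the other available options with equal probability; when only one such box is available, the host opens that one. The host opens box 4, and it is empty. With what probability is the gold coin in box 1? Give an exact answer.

Consider each possible location of the gold coin in turn.
If it is in box 1 (prior 1/4): box 3 is available but not opened; box 4 gets probability (1 − 3/8)/2 = 5/16; weight (1/4)·(5/16) = 5/64.
If it is in box 2 (prior 1/4): box 3 is available but not opened, probability 5/8; weight (1/4)·(5/8) = 5/32.
If it is in box 3 (prior 1/4): box 3 holds the prize so is unavailable; the host chooses uniformly among the 2 others, probability 1/2; weight (1/4)·(1/2) = 1/8.
If it is in box 4 (prior 1/4): the host opened box 4, so this case is ruled out; weight (1/4)·0 = 0.
The weights sum to 23/64.
So P(the gold coin in box 1 | the host opened box 4) = (5/64) / (23/64) = 5/23.

5/23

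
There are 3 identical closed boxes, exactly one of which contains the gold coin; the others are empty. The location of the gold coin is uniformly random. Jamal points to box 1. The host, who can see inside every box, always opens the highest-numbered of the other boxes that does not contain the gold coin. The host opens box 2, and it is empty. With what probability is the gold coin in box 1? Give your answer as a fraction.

0

Condition on the true location of the gold coin.
If it is in box 1 (prior 1/3): the host would have opened box 3 instead, probability 0; weight (1/3)·0 = 0.
If it is in box 2 (prior 1/3): the host opened box 2, so this case is ruled out; weight (1/3)·0 = 0.
If it is in box 3 (prior 1/3): box 2 is the highest-numbered option available, probability 1; weight (1/3)·1 = 1/3.
The weights sum to 1/3.
So P(the gold coin in box 1 | the host opened box 2) = 0 / (1/3) = 0.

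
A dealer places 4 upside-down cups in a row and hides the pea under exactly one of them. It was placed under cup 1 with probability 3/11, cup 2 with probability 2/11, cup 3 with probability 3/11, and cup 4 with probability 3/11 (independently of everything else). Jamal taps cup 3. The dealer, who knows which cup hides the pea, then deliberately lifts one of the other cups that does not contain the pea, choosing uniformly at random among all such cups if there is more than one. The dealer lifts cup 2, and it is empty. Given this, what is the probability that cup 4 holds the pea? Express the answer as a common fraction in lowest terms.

Consider each possible location of the pea in turn.
If it is under either of cups 1 and 4 (prior 3/11 each): the dealer has 2 equally likely choices, so probability 1/2; weight (3/11)·(1/2) = 3/22 each.
If it is under cup 2 (prior 2/11): the dealer opened cup 2, so this case is ruled out; weight (2/11)·0 = 0.
If it is under cup 3 (prior 3/11): the dealer has 3 equally likely choices, so probability 1/3; weight (3/11)·(1/3) = 1/11.
The weights sum to 4/11.
So P(the pea under cup 4 | the dealer opened cup 2) = (3/22) / (4/11) = 3/8.

3/8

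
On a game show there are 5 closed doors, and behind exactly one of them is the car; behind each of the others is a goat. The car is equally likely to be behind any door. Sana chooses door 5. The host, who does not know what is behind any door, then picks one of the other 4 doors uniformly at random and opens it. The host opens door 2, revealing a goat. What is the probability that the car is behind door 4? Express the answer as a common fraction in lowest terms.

1/4

Because the host chose which door to open without knowing where the car is, the choice is independent of the prize location. Learning that door 2 does not hold the car simply rules out that one location and leaves the remaining 4 doors still equally likely by symmetry.
So P(the car behind door 4) = 1/4.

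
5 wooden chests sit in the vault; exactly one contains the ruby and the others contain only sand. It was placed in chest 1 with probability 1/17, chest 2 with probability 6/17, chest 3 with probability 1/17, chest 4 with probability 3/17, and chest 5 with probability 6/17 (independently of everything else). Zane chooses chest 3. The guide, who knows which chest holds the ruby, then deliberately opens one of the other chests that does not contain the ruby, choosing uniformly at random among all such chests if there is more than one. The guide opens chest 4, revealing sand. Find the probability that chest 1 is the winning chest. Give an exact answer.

Apply Bayes' rule, conditioning on where the ruby actually is.
If it is in chest 1 (prior 1/17): the guide has 3 equally likely choices, so probability 1/3; weight (1/17)·(1/3) = 1/51.
If it is in either of chests 2 and 5 (prior 6/17 each): the guide has 3 equally likely choices, so probability 1/3; weight (6/17)·(1/3) = 2/17 each.
If it is in chest 3 (prior 1/17): the guide has 4 equally likely choices, so probability 1/4; weight (1/17)·(1/4) = 1/68.
If it is in chest 4 (prior 3/17): the guide opened chest 4, so this case is ruled out; weight (3/17)·0 = 0.
The weights sum to 55/204.
So P(the ruby in chest 1 | the guide opened chest 4) = (1/51) / (55/204) = 4/55.

4/55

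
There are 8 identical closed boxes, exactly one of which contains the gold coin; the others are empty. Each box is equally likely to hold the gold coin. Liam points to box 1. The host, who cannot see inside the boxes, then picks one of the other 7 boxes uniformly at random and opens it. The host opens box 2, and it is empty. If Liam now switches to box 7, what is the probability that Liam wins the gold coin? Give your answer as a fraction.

Because the host chose which box to open without knowing where the gold coin is, the choice is independent of the prize location. Learning that box 2 does not hold the gold coin simply rules out that one location and leaves the remaining 7 boxes still equally likely by symmetry.
So P(the gold coin in box 7) = 1/7.

1/7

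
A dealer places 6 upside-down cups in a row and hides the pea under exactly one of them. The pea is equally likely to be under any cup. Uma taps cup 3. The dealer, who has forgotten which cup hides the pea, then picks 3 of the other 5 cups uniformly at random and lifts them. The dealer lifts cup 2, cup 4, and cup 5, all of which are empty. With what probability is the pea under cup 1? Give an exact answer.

Apply Bayes' rule, conditioning on where the pea actually is.
If it is under any of cups 1, 3, and 6 (prior 1/6 each): the dealer picks exactly this set with probability 1/10 regardless, and none is the prize; weight (1/6)·(1/10) = 1/60 each.
If it is under any of cups 2, 4, and 5 (prior 1/6 each): that cup was opened and seen not to hold the prize — ruled out; weight (1/6)·0 = 0 each.
The weights sum to 1/20.
So P(the pea under cup 1 | the dealer opened cup 2, cup 4, and cup 5) = (1/60) / (1/20) = 1/3.

1/3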